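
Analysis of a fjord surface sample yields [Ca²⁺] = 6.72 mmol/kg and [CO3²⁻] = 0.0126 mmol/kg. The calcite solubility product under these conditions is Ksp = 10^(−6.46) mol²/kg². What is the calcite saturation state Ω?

Ω = 0.244

Ksp = 10^(−6.46) = 3.467×10^-7
Ω = [Ca²⁺][CO3²⁻]/Ksp = (6.72×10^-3)(0.0126×10^-3) / 3.467×10^-7 = 0.244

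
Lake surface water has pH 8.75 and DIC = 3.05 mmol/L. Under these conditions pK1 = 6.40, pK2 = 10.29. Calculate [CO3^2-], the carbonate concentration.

α₂ = 1 / (1 + [H⁺]/K2 + [H⁺]²/(K1K2)) = 1 / (1 + 10^+1.54 + 10^-0.81)
   = 1 / (1 + 34.674 + 0.15488) = 1/35.829 = 0.02791
[CO3²⁻] = α₂ × DIC = 0.02791 × 3.05 = 0.0851 mmol/L

[CO3²⁻] = 0.0851 mmol/L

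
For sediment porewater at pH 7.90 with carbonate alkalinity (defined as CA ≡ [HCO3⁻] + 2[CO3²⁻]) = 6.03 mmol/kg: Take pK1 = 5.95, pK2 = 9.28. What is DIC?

CA = [HCO3⁻] + 2[CO3²⁻] = (α₁ + 2α₂)·DIC
At pH 7.90: [H⁺]/K1 = 10^-1.95 = 0.011220, K2/[H⁺] = 10^-1.38 = 0.041687
α₁ = 1/(1 + 0.011220 + 0.041687) = 1/1.0529 = 0.9498; α₂ = α₁·K2/[H⁺] = 0.03959
α₁ + 2α₂ = 1.0289
DIC = CA / (α₁ + 2α₂) = 6.03 / 1.0289 = 5.86 mmol/kg

DIC = 5.86 mmol/kg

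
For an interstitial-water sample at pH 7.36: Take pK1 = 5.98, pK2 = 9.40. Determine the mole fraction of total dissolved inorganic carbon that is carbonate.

α₂ = 0.00868

α₂ = 1 / (1 + [H⁺]/K2 + [H⁺]²/(K1K2)) = 1 / (1 + 10^+2.04 + 10^+0.66)
   = 1 / (1 + 109.65 + 4.5709) = 1/115.22 = 0.008679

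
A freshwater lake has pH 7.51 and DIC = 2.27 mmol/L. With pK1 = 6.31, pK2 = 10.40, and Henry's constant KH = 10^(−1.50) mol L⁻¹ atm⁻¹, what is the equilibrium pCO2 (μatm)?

pCO2 = 4260 μatm

α₀ = 1 / (1 + K1/[H⁺] + K1K2/[H⁺]²) = 1 / (1 + 10^+1.20 + 10^-1.69)
   = 1 / (1 + 15.849 + 0.020417) = 1/16.869 = 0.05928
[CO2*] = α₀ × DIC = 0.05928 × 2.27 = 0.1346 mmol/L
pCO2 = [CO2*]/KH = 1.346×10^-4 / 3.162×10^-2 = 4260 μatm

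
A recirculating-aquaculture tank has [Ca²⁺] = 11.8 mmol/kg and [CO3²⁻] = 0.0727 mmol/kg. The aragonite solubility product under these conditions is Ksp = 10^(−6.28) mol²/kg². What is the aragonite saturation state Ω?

Ω = 1.63

Ksp = 10^(−6.28) = 5.248×10^-7
Ω = [Ca²⁺][CO3²⁻]/Ksp = (11.8×10^-3)(0.0727×10^-3) / 5.248×10^-7 = 1.63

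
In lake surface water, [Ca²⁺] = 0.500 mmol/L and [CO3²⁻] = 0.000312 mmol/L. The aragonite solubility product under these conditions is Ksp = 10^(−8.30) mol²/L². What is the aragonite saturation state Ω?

Ksp = 10^(−8.30) = 5.012×10^-9
Ω = [Ca²⁺][CO3²⁻]/Ksp = (0.500×10^-3)(0.000312×10^-3) / 5.012×10^-9 = 0.0311

Ω = 0.0311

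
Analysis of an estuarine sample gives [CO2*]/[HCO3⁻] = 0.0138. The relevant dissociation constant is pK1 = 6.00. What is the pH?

pH = 7.86

From K1 = [H⁺][HCO3⁻]/[CO2*]:  pH = pK1 − log₁₀([CO2*]/[HCO3⁻])
log₁₀(0.0138) = -1.860
pH = 6.00 − (-1.860) = 7.86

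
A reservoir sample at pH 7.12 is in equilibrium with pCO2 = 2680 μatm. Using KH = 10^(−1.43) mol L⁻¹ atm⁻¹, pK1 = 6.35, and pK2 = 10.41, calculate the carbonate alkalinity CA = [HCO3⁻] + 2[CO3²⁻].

CA = 0.587 mmol/L

[CO2*] = KH · pCO2 = 10^(−1.43) × 2680×10^-6 = 9.957×10^-5 mol/L
α₀ = 1/(1 + K1/[H⁺] + K1K2/[H⁺]²) = 1/(1 + 10^+0.77 + 10^-2.52) = 0.1451
DIC = [CO2*]/α₀ = 9.957×10^-5 / 0.1451 = 0.6862 mmol/L
CA = (α₁ + 2α₂)·DIC = (0.8545 + 2×0.0004382) × 0.6862 = 0.587 mmol/L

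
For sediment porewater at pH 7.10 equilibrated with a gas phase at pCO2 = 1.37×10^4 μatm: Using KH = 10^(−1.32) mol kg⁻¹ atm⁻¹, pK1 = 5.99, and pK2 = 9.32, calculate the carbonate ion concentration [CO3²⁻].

[CO2*] = KH · pCO2 = 10^(−1.32) × 1.37×10^4×10^-6 = 6.557×10^-4 mol/kg
α₀ = 1/(1 + K1/[H⁺] + K1K2/[H⁺]²) = 1/(1 + 10^+1.11 + 10^-1.11) = 0.07163
DIC = [CO2*]/α₀ = 6.557×10^-4 / 0.07163 = 9.154 mmol/kg
[CO3²⁻] = α₂·DIC; α₂ = 0.005560, so [CO3²⁻] = 0.005560 × 9.154 = 0.0509 mmol/kg

[CO3²⁻] = 0.0509 mmol/kg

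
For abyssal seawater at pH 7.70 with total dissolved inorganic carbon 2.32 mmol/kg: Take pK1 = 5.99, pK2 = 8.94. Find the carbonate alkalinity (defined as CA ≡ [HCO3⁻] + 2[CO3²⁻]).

CA = [HCO3⁻] + 2[CO3²⁻] = (α₁ + 2α₂)·DIC
At pH 7.70: [H⁺]/K1 = 10^-1.71 = 0.019498, K2/[H⁺] = 10^-1.24 = 0.057544
α₁ = 1/(1 + 0.019498 + 0.057544) = 1/1.0770 = 0.9285; α₂ = α₁·K2/[H⁺] = 0.05343
α₁ + 2α₂ = 1.0353
CA = 1.0353 × 2.32 = 2.40 mmol/kg

CA = 2.40 mmol/kg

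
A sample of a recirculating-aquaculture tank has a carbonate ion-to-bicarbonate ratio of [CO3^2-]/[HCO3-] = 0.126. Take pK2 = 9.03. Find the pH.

pH = 8.13

From K2 = [H⁺][CO3^2-]/[HCO3-]:  pH = pK2 + log₁₀([CO3^2-]/[HCO3-])
log₁₀(0.126) = -0.900
pH = 9.03 + (-0.900) = 8.13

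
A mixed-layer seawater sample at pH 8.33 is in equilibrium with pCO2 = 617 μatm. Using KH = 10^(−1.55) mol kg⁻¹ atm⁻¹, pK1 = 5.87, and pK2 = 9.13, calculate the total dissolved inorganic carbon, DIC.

[CO2*] = KH · pCO2 = 10^(−1.55) × 617×10^-6 = 1.739×10^-5 mol/kg
α₀ = 1/(1 + K1/[H⁺] + K1K2/[H⁺]²) = 1/(1 + 10^+2.46 + 10^+1.66) = 0.002984
DIC = [CO2*]/α₀ = 1.739×10^-5 / 0.002984 = 5.83 mmol/kg

DIC = 5.83 mmol/kg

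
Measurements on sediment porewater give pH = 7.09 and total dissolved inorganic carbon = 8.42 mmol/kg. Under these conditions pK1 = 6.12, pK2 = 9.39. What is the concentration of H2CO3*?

[CO2*] = 0.811 mmol/kg

α₀ = 1 / (1 + K1/[H⁺] + K1K2/[H⁺]²) = 1 / (1 + 10^+0.97 + 10^-1.33)
   = 1 / (1 + 9.3325 + 0.046774) = 1/10.379 = 0.09635
[CO2*] = α₀ × DIC = 0.09635 × 8.42 = 0.811 mmol/kg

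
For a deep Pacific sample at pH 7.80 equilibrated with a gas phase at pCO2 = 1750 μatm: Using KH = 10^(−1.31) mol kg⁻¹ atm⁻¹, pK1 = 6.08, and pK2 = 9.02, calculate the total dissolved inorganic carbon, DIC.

DIC = 4.85 mmol/kg

[CO2*] = KH · pCO2 = 10^(−1.31) × 1750×10^-6 = 8.571×10^-5 mol/kg
α₀ = 1/(1 + K1/[H⁺] + K1K2/[H⁺]²) = 1/(1 + 10^+1.72 + 10^+0.50) = 0.01765
DIC = [CO2*]/α₀ = 8.571×10^-5 / 0.01765 = 4.85 mmol/kg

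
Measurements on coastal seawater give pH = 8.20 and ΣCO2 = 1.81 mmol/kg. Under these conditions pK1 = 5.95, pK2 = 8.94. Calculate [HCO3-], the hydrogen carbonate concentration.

[HCO3⁻] = 1.52 mmol/kg

α₁ = 1 / (1 + [H⁺]/K1 + K2/[H⁺]) = 1 / (1 + 10^-2.25 + 10^-0.74)
   = 1 / (1 + 0.0056234 + 0.18197) = 1/1.1876 = 0.8420
[HCO3⁻] = α₁ × DIC = 0.8420 × 1.81 = 1.52 mmol/kg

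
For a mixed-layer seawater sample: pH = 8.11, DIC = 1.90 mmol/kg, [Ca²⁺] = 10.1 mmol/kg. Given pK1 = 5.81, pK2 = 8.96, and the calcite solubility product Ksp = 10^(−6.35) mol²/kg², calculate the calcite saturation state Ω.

α₂ = 1 / (1 + [H⁺]/K2 + [H⁺]²/(K1K2)) = 1 / (1 + 10^+0.85 + 10^-1.45)
   = 1 / (1 + 7.0795 + 0.035481) = 1/8.1149 = 0.1232
[CO3²⁻] = α₂ × DIC = 0.1232 × 1.90 = 0.2341 mmol/kg
Ksp = 10^(−6.35) = 4.467×10^-7
Ω = [Ca²⁺][CO3²⁻]/Ksp = (10.1×10^-3)(2.341×10^-4) / 4.467×10^-7 = 5.29

Ω = 5.29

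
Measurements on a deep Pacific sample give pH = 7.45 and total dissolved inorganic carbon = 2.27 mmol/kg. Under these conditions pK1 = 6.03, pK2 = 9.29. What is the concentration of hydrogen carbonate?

α₁ = 1 / (1 + [H⁺]/K1 + K2/[H⁺]) = 1 / (1 + 10^-1.42 + 10^-1.84)
   = 1 / (1 + 0.038019 + 0.014454) = 1/1.0525 = 0.9501
[HCO3⁻] = α₁ × DIC = 0.9501 × 2.27 = 2.16 mmol/kg

[HCO3⁻] = 2.16 mmol/kg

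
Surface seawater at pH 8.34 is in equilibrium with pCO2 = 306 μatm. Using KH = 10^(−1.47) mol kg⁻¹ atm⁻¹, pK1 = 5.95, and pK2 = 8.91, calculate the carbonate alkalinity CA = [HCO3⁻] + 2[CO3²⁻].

CA = 3.92 mmol/kg

[CO2*] = KH · pCO2 = 10^(−1.47) × 306×10^-6 = 1.037×10^-5 mol/kg
α₀ = 1/(1 + K1/[H⁺] + K1K2/[H⁺]²) = 1/(1 + 10^+2.39 + 10^+1.82) = 0.003200
DIC = [CO2*]/α₀ = 1.037×10^-5 / 0.003200 = 3.241 mmol/kg
CA = (α₁ + 2α₂)·DIC = (0.7854 + 2×0.2114) × 3.241 = 3.92 mmol/kg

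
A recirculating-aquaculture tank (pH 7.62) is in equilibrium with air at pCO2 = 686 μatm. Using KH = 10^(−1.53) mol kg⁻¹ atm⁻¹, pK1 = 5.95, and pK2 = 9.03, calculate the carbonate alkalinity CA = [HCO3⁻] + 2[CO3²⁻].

[CO2*] = KH · pCO2 = 10^(−1.53) × 686×10^-6 = 2.025×10^-5 mol/kg
α₀ = 1/(1 + K1/[H⁺] + K1K2/[H⁺]²) = 1/(1 + 10^+1.67 + 10^+0.26) = 0.02016
DIC = [CO2*]/α₀ = 2.025×10^-5 / 0.02016 = 1.004 mmol/kg
CA = (α₁ + 2α₂)·DIC = (0.9431 + 2×0.03669) × 1.004 = 1.02 mmol/kg

CA = 1.02 mmol/kg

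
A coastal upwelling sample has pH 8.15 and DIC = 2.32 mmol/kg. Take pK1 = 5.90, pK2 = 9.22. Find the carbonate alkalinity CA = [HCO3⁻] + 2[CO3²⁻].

CA = [HCO3⁻] + 2[CO3²⁻] = (α₁ + 2α₂)·DIC
At pH 8.15: [H⁺]/K1 = 10^-2.25 = 0.0056234, K2/[H⁺] = 10^-1.07 = 0.085114
α₁ = 1/(1 + 0.0056234 + 0.085114) = 1/1.0907 = 0.9168; α₂ = α₁·K2/[H⁺] = 0.07803
α₁ + 2α₂ = 1.0729
CA = 1.0729 × 2.32 = 2.49 mmol/kg

CA = 2.49 mmol/kg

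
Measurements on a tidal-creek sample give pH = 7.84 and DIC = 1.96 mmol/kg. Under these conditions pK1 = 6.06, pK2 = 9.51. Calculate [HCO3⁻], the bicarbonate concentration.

α₁ = 1 / (1 + [H⁺]/K1 + K2/[H⁺]) = 1 / (1 + 10^-1.78 + 10^-1.67)
   = 1 / (1 + 0.016596 + 0.021380) = 1/1.0380 = 0.9634
[HCO3⁻] = α₁ × DIC = 0.9634 × 1.96 = 1.89 mmol/kg

[HCO3⁻] = 1.89 mmol/kg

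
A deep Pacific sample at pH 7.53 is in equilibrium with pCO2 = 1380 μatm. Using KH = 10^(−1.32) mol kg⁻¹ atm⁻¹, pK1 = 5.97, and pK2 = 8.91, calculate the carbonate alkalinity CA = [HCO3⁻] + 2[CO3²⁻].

[CO2*] = KH · pCO2 = 10^(−1.32) × 1380×10^-6 = 6.605×10^-5 mol/kg
α₀ = 1/(1 + K1/[H⁺] + K1K2/[H⁺]²) = 1/(1 + 10^+1.56 + 10^+0.18) = 0.02576
DIC = [CO2*]/α₀ = 6.605×10^-5 / 0.02576 = 2.564 mmol/kg
CA = (α₁ + 2α₂)·DIC = (0.9353 + 2×0.03899) × 2.564 = 2.60 mmol/kg

CA = 2.60 mmol/kg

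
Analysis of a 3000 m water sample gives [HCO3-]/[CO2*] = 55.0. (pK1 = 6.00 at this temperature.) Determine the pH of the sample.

pH = 7.74

From K1 = [H⁺][HCO3-]/[CO2*]:  pH = pK1 + log₁₀([HCO3-]/[CO2*])
log₁₀(55.0) = +1.740
pH = 6.00 + (+1.740) = 7.74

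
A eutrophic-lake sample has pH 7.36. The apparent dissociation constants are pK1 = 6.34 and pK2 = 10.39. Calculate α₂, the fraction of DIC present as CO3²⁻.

α₂ = 1 / (1 + [H⁺]/K2 + [H⁺]²/(K1K2)) = 1 / (1 + 10^+3.03 + 10^+2.01)
   = 1 / (1 + 1071.5 + 102.33) = 1/1174.8 = 0.0008512

α₂ = 0.000851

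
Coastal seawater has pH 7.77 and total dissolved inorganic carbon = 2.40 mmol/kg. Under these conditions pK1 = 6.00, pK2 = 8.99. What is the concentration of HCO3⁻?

[HCO3⁻] = 2.23 mmol/kg

α₁ = 1 / (1 + [H⁺]/K1 + K2/[H⁺]) = 1 / (1 + 10^-1.77 + 10^-1.22)
   = 1 / (1 + 0.016982 + 0.060256) = 1/1.0772 = 0.9283
[HCO3⁻] = α₁ × DIC = 0.9283 × 2.40 = 2.23 mmol/kg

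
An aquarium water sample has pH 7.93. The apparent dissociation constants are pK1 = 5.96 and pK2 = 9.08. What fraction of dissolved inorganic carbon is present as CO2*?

α₀ = 0.00991

α₀ = 1 / (1 + K1/[H⁺] + K1K2/[H⁺]²) = 1 / (1 + 10^+1.97 + 10^+0.82)
   = 1 / (1 + 93.325 + 6.6069) = 1/100.93 = 0.009908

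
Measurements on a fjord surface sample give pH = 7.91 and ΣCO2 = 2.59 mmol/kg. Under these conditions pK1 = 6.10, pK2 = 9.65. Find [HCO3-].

[HCO3⁻] = 2.51 mmol/kg

α₁ = 1 / (1 + [H⁺]/K1 + K2/[H⁺]) = 1 / (1 + 10^-1.81 + 10^-1.74)
   = 1 / (1 + 0.015488 + 0.018197) = 1/1.0337 = 0.9674
[HCO3⁻] = α₁ × DIC = 0.9674 × 2.59 = 2.51 mmol/kg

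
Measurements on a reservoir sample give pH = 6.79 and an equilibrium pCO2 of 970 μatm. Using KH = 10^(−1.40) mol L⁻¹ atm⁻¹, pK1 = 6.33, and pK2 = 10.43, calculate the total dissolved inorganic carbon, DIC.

[CO2*] = KH · pCO2 = 10^(−1.40) × 970×10^-6 = 3.862×10^-5 mol/L
α₀ = 1/(1 + K1/[H⁺] + K1K2/[H⁺]²) = 1/(1 + 10^+0.46 + 10^-3.18) = 0.2574
DIC = [CO2*]/α₀ = 3.862×10^-5 / 0.2574 = 0.150 mmol/L

DIC = 0.150 mmol/L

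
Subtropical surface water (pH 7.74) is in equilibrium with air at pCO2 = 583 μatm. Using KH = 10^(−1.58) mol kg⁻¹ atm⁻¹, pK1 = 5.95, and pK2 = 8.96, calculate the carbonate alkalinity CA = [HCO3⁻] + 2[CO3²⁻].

CA = 1.06 mmol/kg

[CO2*] = KH · pCO2 = 10^(−1.58) × 583×10^-6 = 1.533×10^-5 mol/kg
α₀ = 1/(1 + K1/[H⁺] + K1K2/[H⁺]²) = 1/(1 + 10^+1.79 + 10^+0.57) = 0.01507
DIC = [CO2*]/α₀ = 1.533×10^-5 / 0.01507 = 1.018 mmol/kg
CA = (α₁ + 2α₂)·DIC = (0.9290 + 2×0.05598) × 1.018 = 1.06 mmol/kg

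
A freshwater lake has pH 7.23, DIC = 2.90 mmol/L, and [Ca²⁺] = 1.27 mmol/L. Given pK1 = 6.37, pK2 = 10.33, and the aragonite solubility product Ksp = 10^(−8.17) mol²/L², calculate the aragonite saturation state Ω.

Ω = 0.380

α₂ = 1 / (1 + [H⁺]/K2 + [H⁺]²/(K1K2)) = 1 / (1 + 10^+3.10 + 10^+2.24)
   = 1 / (1 + 1258.9 + 173.78) = 1/1433.7 = 0.0006975
[CO3²⁻] = α₂ × DIC = 0.0006975 × 2.90 = 0.002023 mmol/L = 2.023 μmol/L
Ksp = 10^(−8.17) = 6.761×10^-9
Ω = [Ca²⁺][CO3²⁻]/Ksp = (1.27×10^-3)(2.023×10^-6) / 6.761×10^-9 = 0.380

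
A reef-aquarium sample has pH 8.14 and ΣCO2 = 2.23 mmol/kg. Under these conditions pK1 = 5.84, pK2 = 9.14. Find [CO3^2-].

[CO3²⁻] = 0.202 mmol/kg

α₂ = 1 / (1 + [H⁺]/K2 + [H⁺]²/(K1K2)) = 1 / (1 + 10^+1.00 + 10^-1.30)
   = 1 / (1 + 10.000 + 0.050119) = 1/11.050 = 0.09050
[CO3²⁻] = α₂ × DIC = 0.09050 × 2.23 = 0.202 mmol/kg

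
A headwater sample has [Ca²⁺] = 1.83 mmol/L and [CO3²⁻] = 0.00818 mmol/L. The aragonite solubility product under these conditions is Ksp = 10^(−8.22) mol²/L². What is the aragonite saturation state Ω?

Ksp = 10^(−8.22) = 6.026×10^-9
Ω = [Ca²⁺][CO3²⁻]/Ksp = (1.83×10^-3)(0.00818×10^-3) / 6.026×10^-9 = 2.48

Ω = 2.48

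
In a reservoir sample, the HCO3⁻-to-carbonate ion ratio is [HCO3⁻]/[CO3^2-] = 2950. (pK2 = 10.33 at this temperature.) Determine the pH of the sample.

pH = 6.86

From K2 = [H⁺][CO3^2-]/[HCO3⁻]:  pH = pK2 − log₁₀([HCO3⁻]/[CO3^2-])
log₁₀(2950) = +3.470
pH = 10.33 − (+3.470) = 6.86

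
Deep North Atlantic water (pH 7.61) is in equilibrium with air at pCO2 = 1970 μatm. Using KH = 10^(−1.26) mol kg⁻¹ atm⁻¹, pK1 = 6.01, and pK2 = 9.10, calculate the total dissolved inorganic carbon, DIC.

DIC = 4.56 mmol/kg

[CO2*] = KH · pCO2 = 10^(−1.26) × 1970×10^-6 = 1.083×10^-4 mol/kg
α₀ = 1/(1 + K1/[H⁺] + K1K2/[H⁺]²) = 1/(1 + 10^+1.60 + 10^+0.11) = 0.02375
DIC = [CO2*]/α₀ = 1.083×10^-4 / 0.02375 = 4.56 mmol/kg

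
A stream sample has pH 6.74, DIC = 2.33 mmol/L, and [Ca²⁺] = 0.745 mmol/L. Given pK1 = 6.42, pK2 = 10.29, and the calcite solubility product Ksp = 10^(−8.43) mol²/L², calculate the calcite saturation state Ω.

α₂ = 1 / (1 + [H⁺]/K2 + [H⁺]²/(K1K2)) = 1 / (1 + 10^+3.55 + 10^+3.23)
   = 1 / (1 + 3548.1 + 1698.2) = 1/5247.4 = 0.0001906
[CO3²⁻] = α₂ × DIC = 0.0001906 × 2.33 = 0.0004440 mmol/L = 0.4440 μmol/L
Ksp = 10^(−8.43) = 3.715×10^-9
Ω = [Ca²⁺][CO3²⁻]/Ksp = (0.745×10^-3)(4.440×10^-7) / 3.715×10^-9 = 0.0890

Ω = 0.0890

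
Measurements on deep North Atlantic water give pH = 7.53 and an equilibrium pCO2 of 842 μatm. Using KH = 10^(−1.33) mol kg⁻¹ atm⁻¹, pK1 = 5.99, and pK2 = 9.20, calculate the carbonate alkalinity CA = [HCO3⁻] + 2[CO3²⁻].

[CO2*] = KH · pCO2 = 10^(−1.33) × 842×10^-6 = 3.938×10^-5 mol/kg
α₀ = 1/(1 + K1/[H⁺] + K1K2/[H⁺]²) = 1/(1 + 10^+1.54 + 10^-0.13) = 0.02746
DIC = [CO2*]/α₀ = 3.938×10^-5 / 0.02746 = 1.434 mmol/kg
CA = (α₁ + 2α₂)·DIC = (0.9522 + 2×0.02036) × 1.434 = 1.42 mmol/kg

CA = 1.42 mmol/kg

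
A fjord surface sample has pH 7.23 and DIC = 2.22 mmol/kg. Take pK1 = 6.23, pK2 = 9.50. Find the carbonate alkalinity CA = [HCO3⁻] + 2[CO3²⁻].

CA = 2.03 mmol/kg

CA = [HCO3⁻] + 2[CO3²⁻] = (α₁ + 2α₂)·DIC
At pH 7.23: [H⁺]/K1 = 10^-1.00 = 0.10000, K2/[H⁺] = 10^-2.27 = 0.0053703
α₁ = 1/(1 + 0.10000 + 0.0053703) = 1/1.1054 = 0.9047; α₂ = α₁·K2/[H⁺] = 0.004858
α₁ + 2α₂ = 0.9144
CA = 0.9144 × 2.22 = 2.03 mmol/kg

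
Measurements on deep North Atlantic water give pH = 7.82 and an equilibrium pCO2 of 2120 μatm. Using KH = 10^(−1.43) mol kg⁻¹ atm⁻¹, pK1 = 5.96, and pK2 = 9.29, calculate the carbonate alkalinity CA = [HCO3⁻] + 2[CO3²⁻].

CA = 6.09 mmol/kg

[CO2*] = KH · pCO2 = 10^(−1.43) × 2120×10^-6 = 7.877×10^-5 mol/kg
α₀ = 1/(1 + K1/[H⁺] + K1K2/[H⁺]²) = 1/(1 + 10^+1.86 + 10^+0.39) = 0.01318
DIC = [CO2*]/α₀ = 7.877×10^-5 / 0.01318 = 5.978 mmol/kg
CA = (α₁ + 2α₂)·DIC = (0.9545 + 2×0.03234) × 5.978 = 6.09 mmol/kg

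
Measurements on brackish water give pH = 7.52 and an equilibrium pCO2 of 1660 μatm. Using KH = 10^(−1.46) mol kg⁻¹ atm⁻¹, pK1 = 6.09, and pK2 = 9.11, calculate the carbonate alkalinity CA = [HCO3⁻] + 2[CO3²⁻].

[CO2*] = KH · pCO2 = 10^(−1.46) × 1660×10^-6 = 5.756×10^-5 mol/kg
α₀ = 1/(1 + K1/[H⁺] + K1K2/[H⁺]²) = 1/(1 + 10^+1.43 + 10^-0.16) = 0.03496
DIC = [CO2*]/α₀ = 5.756×10^-5 / 0.03496 = 1.647 mmol/kg
CA = (α₁ + 2α₂)·DIC = (0.9409 + 2×0.02418) × 1.647 = 1.63 mmol/kg

CA = 1.63 mmol/kg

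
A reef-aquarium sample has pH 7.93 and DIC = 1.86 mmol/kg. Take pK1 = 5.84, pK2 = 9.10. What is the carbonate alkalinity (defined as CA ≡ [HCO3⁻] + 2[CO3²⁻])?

CA = 1.96 mmol/kg

CA = [HCO3⁻] + 2[CO3²⁻] = (α₁ + 2α₂)·DIC
At pH 7.93: [H⁺]/K1 = 10^-2.09 = 0.0081283, K2/[H⁺] = 10^-1.17 = 0.067608
α₁ = 1/(1 + 0.0081283 + 0.067608) = 1/1.0757 = 0.9296; α₂ = α₁·K2/[H⁺] = 0.06285
α₁ + 2α₂ = 1.0553
CA = 1.0553 × 1.86 = 1.96 mmol/kg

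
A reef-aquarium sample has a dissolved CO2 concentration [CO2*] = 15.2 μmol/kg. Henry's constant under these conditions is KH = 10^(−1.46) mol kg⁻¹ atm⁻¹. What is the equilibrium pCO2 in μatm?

KH = 10^(−1.46) = 3.467×10^-2 mol kg⁻¹ atm⁻¹
pCO2 = [CO2*]/KH = 15.2×10^-6 / 3.467×10^-2 = 4.38×10^-4 atm = 438 μatm

pCO2 = 438 μatm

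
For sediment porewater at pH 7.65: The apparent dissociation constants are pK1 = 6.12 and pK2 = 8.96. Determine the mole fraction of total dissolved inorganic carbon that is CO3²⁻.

α₂ = 0.0454

α₂ = 1 / (1 + [H⁺]/K2 + [H⁺]²/(K1K2)) = 1 / (1 + 10^+1.31 + 10^-0.22)
   = 1 / (1 + 20.417 + 0.60256) = 1/22.020 = 0.04541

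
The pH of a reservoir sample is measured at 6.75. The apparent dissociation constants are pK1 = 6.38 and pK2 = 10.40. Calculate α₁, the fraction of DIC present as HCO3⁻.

α₁ = 0.701

α₁ = 1 / (1 + [H⁺]/K1 + K2/[H⁺]) = 1 / (1 + 10^-0.37 + 10^-3.65)
   = 1 / (1 + 0.42658 + 0.00022387) = 1/1.4268 = 0.7009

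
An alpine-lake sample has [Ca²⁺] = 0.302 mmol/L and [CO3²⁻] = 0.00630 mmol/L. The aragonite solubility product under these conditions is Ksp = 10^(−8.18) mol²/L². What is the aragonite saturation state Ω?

Ω = 0.288

Ksp = 10^(−8.18) = 6.607×10^-9
Ω = [Ca²⁺][CO3²⁻]/Ksp = (0.302×10^-3)(0.00630×10^-3) / 6.607×10^-9 = 0.288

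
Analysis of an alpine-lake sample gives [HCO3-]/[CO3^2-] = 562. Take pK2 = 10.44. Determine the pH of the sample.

pH = 7.69

From K2 = [H⁺][CO3^2-]/[HCO3-]:  pH = pK2 − log₁₀([HCO3-]/[CO3^2-])
log₁₀(562) = +2.750
pH = 10.44 − (+2.750) = 7.69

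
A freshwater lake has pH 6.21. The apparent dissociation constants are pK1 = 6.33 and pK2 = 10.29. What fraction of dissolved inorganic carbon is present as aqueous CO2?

α₀ = 1 / (1 + K1/[H⁺] + K1K2/[H⁺]²) = 1 / (1 + 10^-0.12 + 10^-4.20)
   = 1 / (1 + 0.75858 + 6.3096×10^-5) = 1/1.7586 = 0.5686

α₀ = 0.569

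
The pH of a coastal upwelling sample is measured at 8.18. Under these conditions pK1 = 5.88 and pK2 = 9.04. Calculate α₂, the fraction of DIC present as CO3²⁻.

α₂ = 1 / (1 + [H⁺]/K2 + [H⁺]²/(K1K2)) = 1 / (1 + 10^+0.86 + 10^-1.44)
   = 1 / (1 + 7.2444 + 0.036308) = 1/8.2807 = 0.1208

α₂ = 0.121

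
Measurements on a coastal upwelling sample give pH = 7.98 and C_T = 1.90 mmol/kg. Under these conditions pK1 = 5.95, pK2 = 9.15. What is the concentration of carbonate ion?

α₂ = 1 / (1 + [H⁺]/K2 + [H⁺]²/(K1K2)) = 1 / (1 + 10^+1.17 + 10^-0.86)
   = 1 / (1 + 14.791 + 0.13804) = 1/15.929 = 0.06278
[CO3²⁻] = α₂ × DIC = 0.06278 × 1.90 = 0.119 mmol/kg

[CO3²⁻] = 0.119 mmol/kg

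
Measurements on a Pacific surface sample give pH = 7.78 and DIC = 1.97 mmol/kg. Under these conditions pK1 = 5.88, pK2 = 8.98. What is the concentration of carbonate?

[CO3²⁻] = 0.116 mmol/kg

α₂ = 1 / (1 + [H⁺]/K2 + [H⁺]²/(K1K2)) = 1 / (1 + 10^+1.20 + 10^-0.70)
   = 1 / (1 + 15.849 + 0.19953) = 1/17.048 = 0.05866
[CO3²⁻] = α₂ × DIC = 0.05866 × 1.97 = 0.116 mmol/kg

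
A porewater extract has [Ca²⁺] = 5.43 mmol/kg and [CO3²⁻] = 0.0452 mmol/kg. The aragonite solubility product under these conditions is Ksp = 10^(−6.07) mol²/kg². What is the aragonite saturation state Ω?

Ksp = 10^(−6.07) = 8.511×10^-7
Ω = [Ca²⁺][CO3²⁻]/Ksp = (5.43×10^-3)(0.0452×10^-3) / 8.511×10^-7 = 0.288

Ω = 0.288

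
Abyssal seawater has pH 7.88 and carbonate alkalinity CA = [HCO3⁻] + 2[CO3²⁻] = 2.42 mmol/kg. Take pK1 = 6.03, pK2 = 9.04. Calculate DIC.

DIC = 2.30 mmol/kg

CA = [HCO3⁻] + 2[CO3²⁻] = (α₁ + 2α₂)·DIC
At pH 7.88: [H⁺]/K1 = 10^-1.85 = 0.014125, K2/[H⁺] = 10^-1.16 = 0.069183
α₁ = 1/(1 + 0.014125 + 0.069183) = 1/1.0833 = 0.9231; α₂ = α₁·K2/[H⁺] = 0.06386
α₁ + 2α₂ = 1.0508
DIC = CA / (α₁ + 2α₂) = 2.42 / 1.0508 = 2.30 mmol/kg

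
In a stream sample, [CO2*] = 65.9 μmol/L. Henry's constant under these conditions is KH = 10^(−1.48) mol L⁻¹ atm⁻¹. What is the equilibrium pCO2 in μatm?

KH = 10^(−1.48) = 3.311×10^-2 mol L⁻¹ atm⁻¹
pCO2 = [CO2*]/KH = 65.9×10^-6 / 3.311×10^-2 = 1.99×10^-3 atm = 1990 μatm

pCO2 = 1990 μatm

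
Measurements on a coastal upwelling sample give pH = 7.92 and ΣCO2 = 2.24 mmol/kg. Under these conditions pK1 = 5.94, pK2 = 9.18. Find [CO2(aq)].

[CO2*] = 0.0220 mmol/kg

α₀ = 1 / (1 + K1/[H⁺] + K1K2/[H⁺]²) = 1 / (1 + 10^+1.98 + 10^+0.72)
   = 1 / (1 + 95.499 + 5.2481) = 1/101.75 = 0.009828
[CO2*] = α₀ × DIC = 0.009828 × 2.24 = 0.0220 mmol/kg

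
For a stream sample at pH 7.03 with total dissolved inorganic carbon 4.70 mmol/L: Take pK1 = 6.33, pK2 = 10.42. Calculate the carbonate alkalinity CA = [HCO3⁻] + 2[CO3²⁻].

CA = [HCO3⁻] + 2[CO3²⁻] = (α₁ + 2α₂)·DIC
At pH 7.03: [H⁺]/K1 = 10^-0.70 = 0.19953, K2/[H⁺] = 10^-3.39 = 0.00040738
α₁ = 1/(1 + 0.19953 + 0.00040738) = 1/1.1999 = 0.8334; α₂ = α₁·K2/[H⁺] = 0.0003395
α₁ + 2α₂ = 0.8341
CA = 0.8341 × 4.70 = 3.92 mmol/L

CA = 3.92 mmol/L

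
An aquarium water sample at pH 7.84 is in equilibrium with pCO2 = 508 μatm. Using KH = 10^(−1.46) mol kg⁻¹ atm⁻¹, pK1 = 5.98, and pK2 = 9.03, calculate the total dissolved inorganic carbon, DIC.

[CO2*] = KH · pCO2 = 10^(−1.46) × 508×10^-6 = 1.761×10^-5 mol/kg
α₀ = 1/(1 + K1/[H⁺] + K1K2/[H⁺]²) = 1/(1 + 10^+1.86 + 10^+0.67) = 0.01280
DIC = [CO2*]/α₀ = 1.761×10^-5 / 0.01280 = 1.38 mmol/kg

DIC = 1.38 mmol/kg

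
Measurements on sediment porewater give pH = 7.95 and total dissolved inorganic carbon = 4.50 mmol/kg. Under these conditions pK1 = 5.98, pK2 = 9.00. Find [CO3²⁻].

α₂ = 1 / (1 + [H⁺]/K2 + [H⁺]²/(K1K2)) = 1 / (1 + 10^+1.05 + 10^-0.92)
   = 1 / (1 + 11.220 + 0.12023) = 1/12.340 = 0.08103
[CO3²⁻] = α₂ × DIC = 0.08103 × 4.50 = 0.365 mmol/kg

[CO3²⁻] = 0.365 mmol/kg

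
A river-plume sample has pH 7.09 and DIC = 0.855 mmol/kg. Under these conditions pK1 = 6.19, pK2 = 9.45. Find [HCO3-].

α₁ = 1 / (1 + [H⁺]/K1 + K2/[H⁺]) = 1 / (1 + 10^-0.90 + 10^-2.36)
   = 1 / (1 + 0.12589 + 0.0043652) = 1/1.1303 = 0.8848
[HCO3⁻] = α₁ × DIC = 0.8848 × 0.855 = 0.756 mmol/kg

[HCO3⁻] = 0.756 mmol/kg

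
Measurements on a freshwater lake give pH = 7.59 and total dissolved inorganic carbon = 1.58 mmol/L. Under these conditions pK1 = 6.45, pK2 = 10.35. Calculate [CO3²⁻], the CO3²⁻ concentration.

α₂ = 1 / (1 + [H⁺]/K2 + [H⁺]²/(K1K2)) = 1 / (1 + 10^+2.76 + 10^+1.62)
   = 1 / (1 + 575.44 + 41.687) = 1/618.13 = 0.001618
[CO3²⁻] = α₂ × DIC = 0.001618 × 1.58 = 0.00256 mmol/L = 2.56 μmol/L

[CO3²⁻] = 2.56 μmol/L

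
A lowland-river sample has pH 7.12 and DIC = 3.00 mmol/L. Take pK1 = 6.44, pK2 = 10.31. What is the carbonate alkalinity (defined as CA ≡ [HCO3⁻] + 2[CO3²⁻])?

CA = [HCO3⁻] + 2[CO3²⁻] = (α₁ + 2α₂)·DIC
At pH 7.12: [H⁺]/K1 = 10^-0.68 = 0.20893, K2/[H⁺] = 10^-3.19 = 0.00064565
α₁ = 1/(1 + 0.20893 + 0.00064565) = 1/1.2096 = 0.8267; α₂ = α₁·K2/[H⁺] = 0.0005338
α₁ + 2α₂ = 0.8278
CA = 0.8278 × 3.00 = 2.48 mmol/L

CA = 2.48 mmol/L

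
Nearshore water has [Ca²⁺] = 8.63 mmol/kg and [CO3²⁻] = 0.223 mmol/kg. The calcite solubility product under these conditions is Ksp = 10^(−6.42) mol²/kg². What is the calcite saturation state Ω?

Ω = 5.06

Ksp = 10^(−6.42) = 3.802×10^-7
Ω = [Ca²⁺][CO3²⁻]/Ksp = (8.63×10^-3)(0.223×10^-3) / 3.802×10^-7 = 5.06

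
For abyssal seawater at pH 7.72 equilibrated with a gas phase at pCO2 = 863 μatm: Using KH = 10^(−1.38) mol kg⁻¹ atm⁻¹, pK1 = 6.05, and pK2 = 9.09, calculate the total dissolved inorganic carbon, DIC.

DIC = 1.79 mmol/kg

[CO2*] = KH · pCO2 = 10^(−1.38) × 863×10^-6 = 3.598×10^-5 mol/kg
α₀ = 1/(1 + K1/[H⁺] + K1K2/[H⁺]²) = 1/(1 + 10^+1.67 + 10^+0.30) = 0.02009
DIC = [CO2*]/α₀ = 3.598×10^-5 / 0.02009 = 1.79 mmol/kg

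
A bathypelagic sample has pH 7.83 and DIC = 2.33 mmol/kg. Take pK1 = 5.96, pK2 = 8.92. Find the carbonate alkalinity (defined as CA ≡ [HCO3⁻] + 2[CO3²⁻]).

CA = [HCO3⁻] + 2[CO3²⁻] = (α₁ + 2α₂)·DIC
At pH 7.83: [H⁺]/K1 = 10^-1.87 = 0.013490, K2/[H⁺] = 10^-1.09 = 0.081283
α₁ = 1/(1 + 0.013490 + 0.081283) = 1/1.0948 = 0.9134; α₂ = α₁·K2/[H⁺] = 0.07425
α₁ + 2α₂ = 1.0619
CA = 1.0619 × 2.33 = 2.47 mmol/kg

CA = 2.47 mmol/kg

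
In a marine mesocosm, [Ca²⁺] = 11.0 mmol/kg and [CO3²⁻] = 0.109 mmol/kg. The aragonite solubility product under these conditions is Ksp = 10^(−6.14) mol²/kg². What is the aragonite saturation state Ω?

Ω = 1.66

Ksp = 10^(−6.14) = 7.244×10^-7
Ω = [Ca²⁺][CO3²⁻]/Ksp = (11.0×10^-3)(0.109×10^-3) / 7.244×10^-7 = 1.66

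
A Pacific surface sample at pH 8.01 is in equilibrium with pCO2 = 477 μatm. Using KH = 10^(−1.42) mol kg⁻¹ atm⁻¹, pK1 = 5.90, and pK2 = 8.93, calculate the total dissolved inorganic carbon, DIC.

[CO2*] = KH · pCO2 = 10^(−1.42) × 477×10^-6 = 1.814×10^-5 mol/kg
α₀ = 1/(1 + K1/[H⁺] + K1K2/[H⁺]²) = 1/(1 + 10^+2.11 + 10^+1.19) = 0.006882
DIC = [CO2*]/α₀ = 1.814×10^-5 / 0.006882 = 2.64 mmol/kg

DIC = 2.64 mmol/kg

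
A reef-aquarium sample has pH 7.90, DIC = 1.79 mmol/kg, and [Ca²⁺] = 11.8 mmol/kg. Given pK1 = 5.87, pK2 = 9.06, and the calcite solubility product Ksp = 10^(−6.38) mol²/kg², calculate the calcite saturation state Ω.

α₂ = 1 / (1 + [H⁺]/K2 + [H⁺]²/(K1K2)) = 1 / (1 + 10^+1.16 + 10^-0.87)
   = 1 / (1 + 14.454 + 0.13490) = 1/15.589 = 0.06415
[CO3²⁻] = α₂ × DIC = 0.06415 × 1.79 = 0.1148 mmol/kg
Ksp = 10^(−6.38) = 4.169×10^-7
Ω = [Ca²⁺][CO3²⁻]/Ksp = (11.8×10^-3)(1.148×10^-4) / 4.169×10^-7 = 3.25

Ω = 3.25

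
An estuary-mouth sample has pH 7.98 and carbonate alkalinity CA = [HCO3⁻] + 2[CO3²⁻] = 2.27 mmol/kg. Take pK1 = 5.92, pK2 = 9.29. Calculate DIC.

DIC = 2.19 mmol/kg

CA = [HCO3⁻] + 2[CO3²⁻] = (α₁ + 2α₂)·DIC
At pH 7.98: [H⁺]/K1 = 10^-2.06 = 0.0087096, K2/[H⁺] = 10^-1.31 = 0.048978
α₁ = 1/(1 + 0.0087096 + 0.048978) = 1/1.0577 = 0.9455; α₂ = α₁·K2/[H⁺] = 0.04631
α₁ + 2α₂ = 1.0381
DIC = CA / (α₁ + 2α₂) = 2.27 / 1.0381 = 2.19 mmol/kg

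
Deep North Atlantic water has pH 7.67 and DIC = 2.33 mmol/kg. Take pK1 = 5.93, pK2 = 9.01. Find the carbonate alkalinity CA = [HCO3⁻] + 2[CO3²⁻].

CA = [HCO3⁻] + 2[CO3²⁻] = (α₁ + 2α₂)·DIC
At pH 7.67: [H⁺]/K1 = 10^-1.74 = 0.018197, K2/[H⁺] = 10^-1.34 = 0.045709
α₁ = 1/(1 + 0.018197 + 0.045709) = 1/1.0639 = 0.9399; α₂ = α₁·K2/[H⁺] = 0.04296
α₁ + 2α₂ = 1.0259
CA = 1.0259 × 2.33 = 2.39 mmol/kg

CA = 2.39 mmol/kg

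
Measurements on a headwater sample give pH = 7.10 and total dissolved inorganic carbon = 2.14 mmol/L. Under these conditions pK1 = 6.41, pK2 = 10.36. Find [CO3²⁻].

α₂ = 1 / (1 + [H⁺]/K2 + [H⁺]²/(K1K2)) = 1 / (1 + 10^+3.26 + 10^+2.57)
   = 1 / (1 + 1819.7 + 371.54) = 1/2192.2 = 0.0004562
[CO3²⁻] = α₂ × DIC = 0.0004562 × 2.14 = 0.000976 mmol/L = 0.976 μmol/L

[CO3²⁻] = 0.976 μmol/L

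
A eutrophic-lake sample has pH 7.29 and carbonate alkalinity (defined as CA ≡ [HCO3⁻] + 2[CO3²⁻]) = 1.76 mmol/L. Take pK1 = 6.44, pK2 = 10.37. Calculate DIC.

DIC = 2.01 mmol/L

CA = [HCO3⁻] + 2[CO3²⁻] = (α₁ + 2α₂)·DIC
At pH 7.29: [H⁺]/K1 = 10^-0.85 = 0.14125, K2/[H⁺] = 10^-3.08 = 0.00083176
α₁ = 1/(1 + 0.14125 + 0.00083176) = 1/1.1421 = 0.8756; α₂ = α₁·K2/[H⁺] = 0.0007283
α₁ + 2α₂ = 0.8770
DIC = CA / (α₁ + 2α₂) = 1.76 / 0.8770 = 2.01 mmol/L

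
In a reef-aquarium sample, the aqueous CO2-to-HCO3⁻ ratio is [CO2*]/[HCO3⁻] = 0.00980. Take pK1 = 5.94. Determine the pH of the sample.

From K1 = [H⁺][HCO3⁻]/[CO2*]:  pH = pK1 − log₁₀([CO2*]/[HCO3⁻])
log₁₀(0.00980) = -2.009
pH = 5.94 − (-2.009) = 7.95

pH = 7.95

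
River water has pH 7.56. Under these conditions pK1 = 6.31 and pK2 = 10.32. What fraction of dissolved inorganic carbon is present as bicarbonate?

α₁ = 1 / (1 + [H⁺]/K1 + K2/[H⁺]) = 1 / (1 + 10^-1.25 + 10^-2.76)
   = 1 / (1 + 0.056234 + 0.0017378) = 1/1.0580 = 0.9452

α₁ = 0.945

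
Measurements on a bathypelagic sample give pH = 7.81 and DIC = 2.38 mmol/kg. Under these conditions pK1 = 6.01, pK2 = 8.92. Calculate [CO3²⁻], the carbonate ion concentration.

[CO3²⁻] = 0.169 mmol/kg

α₂ = 1 / (1 + [H⁺]/K2 + [H⁺]²/(K1K2)) = 1 / (1 + 10^+1.11 + 10^-0.69)
   = 1 / (1 + 12.882 + 0.20417) = 1/14.087 = 0.07099
[CO3²⁻] = α₂ × DIC = 0.07099 × 2.38 = 0.169 mmol/kg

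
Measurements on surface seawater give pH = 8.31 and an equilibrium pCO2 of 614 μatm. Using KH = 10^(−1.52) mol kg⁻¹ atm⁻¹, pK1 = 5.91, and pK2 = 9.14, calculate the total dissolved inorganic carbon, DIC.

[CO2*] = KH · pCO2 = 10^(−1.52) × 614×10^-6 = 1.854×10^-5 mol/kg
α₀ = 1/(1 + K1/[H⁺] + K1K2/[H⁺]²) = 1/(1 + 10^+2.40 + 10^+1.57) = 0.003456
DIC = [CO2*]/α₀ = 1.854×10^-5 / 0.003456 = 5.37 mmol/kg

DIC = 5.37 mmol/kg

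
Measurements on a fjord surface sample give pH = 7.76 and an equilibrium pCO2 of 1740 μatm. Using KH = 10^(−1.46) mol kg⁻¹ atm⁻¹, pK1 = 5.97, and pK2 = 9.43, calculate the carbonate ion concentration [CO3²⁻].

[CO3²⁻] = 0.0795 mmol/kg

[CO2*] = KH · pCO2 = 10^(−1.46) × 1740×10^-6 = 6.033×10^-5 mol/kg
α₀ = 1/(1 + K1/[H⁺] + K1K2/[H⁺]²) = 1/(1 + 10^+1.79 + 10^+0.12) = 0.01563
DIC = [CO2*]/α₀ = 6.033×10^-5 / 0.01563 = 3.860 mmol/kg
[CO3²⁻] = α₂·DIC; α₂ = 0.02060, so [CO3²⁻] = 0.02060 × 3.860 = 0.0795 mmol/kg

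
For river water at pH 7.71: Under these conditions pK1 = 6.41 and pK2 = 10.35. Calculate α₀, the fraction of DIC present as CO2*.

α₀ = 1 / (1 + K1/[H⁺] + K1K2/[H⁺]²) = 1 / (1 + 10^+1.30 + 10^-1.34)
   = 1 / (1 + 19.953 + 0.045709) = 1/20.998 = 0.04762

α₀ = 0.0476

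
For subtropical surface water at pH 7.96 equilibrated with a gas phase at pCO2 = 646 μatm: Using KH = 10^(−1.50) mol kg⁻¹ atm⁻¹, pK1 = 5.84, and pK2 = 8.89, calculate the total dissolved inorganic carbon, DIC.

[CO2*] = KH · pCO2 = 10^(−1.50) × 646×10^-6 = 2.043×10^-5 mol/kg
α₀ = 1/(1 + K1/[H⁺] + K1K2/[H⁺]²) = 1/(1 + 10^+2.12 + 10^+1.19) = 0.006742
DIC = [CO2*]/α₀ = 2.043×10^-5 / 0.006742 = 3.03 mmol/kg

DIC = 3.03 mmol/kg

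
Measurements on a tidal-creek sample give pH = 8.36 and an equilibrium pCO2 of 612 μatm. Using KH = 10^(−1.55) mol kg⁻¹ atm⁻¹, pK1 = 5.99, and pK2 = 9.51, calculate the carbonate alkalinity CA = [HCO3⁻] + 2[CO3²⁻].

[CO2*] = KH · pCO2 = 10^(−1.55) × 612×10^-6 = 1.725×10^-5 mol/kg
α₀ = 1/(1 + K1/[H⁺] + K1K2/[H⁺]²) = 1/(1 + 10^+2.37 + 10^+1.22) = 0.003968
DIC = [CO2*]/α₀ = 1.725×10^-5 / 0.003968 = 4.347 mmol/kg
CA = (α₁ + 2α₂)·DIC = (0.9302 + 2×0.06585) × 4.347 = 4.62 mmol/kg

CA = 4.62 mmol/kg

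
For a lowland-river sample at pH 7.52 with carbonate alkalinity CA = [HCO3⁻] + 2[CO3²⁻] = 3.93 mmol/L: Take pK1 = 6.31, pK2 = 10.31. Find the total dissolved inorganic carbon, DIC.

DIC = 4.17 mmol/L

CA = [HCO3⁻] + 2[CO3²⁻] = (α₁ + 2α₂)·DIC
At pH 7.52: [H⁺]/K1 = 10^-1.21 = 0.061660, K2/[H⁺] = 10^-2.79 = 0.0016218
α₁ = 1/(1 + 0.061660 + 0.0016218) = 1/1.0633 = 0.9405; α₂ = α₁·K2/[H⁺] = 0.001525
α₁ + 2α₂ = 0.9435
DIC = CA / (α₁ + 2α₂) = 3.93 / 0.9435 = 4.17 mmol/L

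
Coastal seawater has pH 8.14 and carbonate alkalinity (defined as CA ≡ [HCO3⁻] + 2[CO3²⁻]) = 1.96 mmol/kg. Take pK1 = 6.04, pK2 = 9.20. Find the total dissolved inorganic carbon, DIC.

DIC = 1.83 mmol/kg

CA = [HCO3⁻] + 2[CO3²⁻] = (α₁ + 2α₂)·DIC
At pH 8.14: [H⁺]/K1 = 10^-2.10 = 0.0079433, K2/[H⁺] = 10^-1.06 = 0.087096
α₁ = 1/(1 + 0.0079433 + 0.087096) = 1/1.0950 = 0.9132; α₂ = α₁·K2/[H⁺] = 0.07954
α₁ + 2α₂ = 1.0723
DIC = CA / (α₁ + 2α₂) = 1.96 / 1.0723 = 1.83 mmol/kg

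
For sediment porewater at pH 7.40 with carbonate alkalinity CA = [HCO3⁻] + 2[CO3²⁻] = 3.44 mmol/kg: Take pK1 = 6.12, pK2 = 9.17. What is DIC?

DIC = 3.56 mmol/kg

CA = [HCO3⁻] + 2[CO3²⁻] = (α₁ + 2α₂)·DIC
At pH 7.40: [H⁺]/K1 = 10^-1.28 = 0.052481, K2/[H⁺] = 10^-1.77 = 0.016982
α₁ = 1/(1 + 0.052481 + 0.016982) = 1/1.0695 = 0.9350; α₂ = α₁·K2/[H⁺] = 0.01588
α₁ + 2α₂ = 0.9668
DIC = CA / (α₁ + 2α₂) = 3.44 / 0.9668 = 3.56 mmol/kg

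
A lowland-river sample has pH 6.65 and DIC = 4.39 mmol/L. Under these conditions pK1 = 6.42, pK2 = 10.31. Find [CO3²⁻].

α₂ = 1 / (1 + [H⁺]/K2 + [H⁺]²/(K1K2)) = 1 / (1 + 10^+3.66 + 10^+3.43)
   = 1 / (1 + 4570.9 + 2691.5) = 1/7263.4 = 0.0001377
[CO3²⁻] = α₂ × DIC = 0.0001377 × 4.39 = 0.000604 mmol/L = 0.604 μmol/L

[CO3²⁻] = 0.604 μmol/L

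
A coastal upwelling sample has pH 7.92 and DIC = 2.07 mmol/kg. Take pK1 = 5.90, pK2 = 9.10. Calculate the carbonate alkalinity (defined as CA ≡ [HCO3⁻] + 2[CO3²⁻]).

CA = 2.18 mmol/kg

CA = [HCO3⁻] + 2[CO3²⁻] = (α₁ + 2α₂)·DIC
At pH 7.92: [H⁺]/K1 = 10^-2.02 = 0.0095499, K2/[H⁺] = 10^-1.18 = 0.066069
α₁ = 1/(1 + 0.0095499 + 0.066069) = 1/1.0756 = 0.9297; α₂ = α₁·K2/[H⁺] = 0.06142
α₁ + 2α₂ = 1.0525
CA = 1.0525 × 2.07 = 2.18 mmol/kg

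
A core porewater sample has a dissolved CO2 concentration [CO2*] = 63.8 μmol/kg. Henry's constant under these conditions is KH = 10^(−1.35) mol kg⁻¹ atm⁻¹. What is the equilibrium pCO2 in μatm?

KH = 10^(−1.35) = 4.467×10^-2 mol kg⁻¹ atm⁻¹
pCO2 = [CO2*]/KH = 63.8×10^-6 / 4.467×10^-2 = 1.43×10^-3 atm = 1430 μatm

pCO2 = 1430 μatm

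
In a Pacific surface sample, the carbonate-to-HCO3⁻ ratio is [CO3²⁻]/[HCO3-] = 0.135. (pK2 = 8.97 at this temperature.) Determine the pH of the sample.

From K2 = [H⁺][CO3²⁻]/[HCO3-]:  pH = pK2 + log₁₀([CO3²⁻]/[HCO3-])
log₁₀(0.135) = -0.870
pH = 8.97 + (-0.870) = 8.10

pH = 8.10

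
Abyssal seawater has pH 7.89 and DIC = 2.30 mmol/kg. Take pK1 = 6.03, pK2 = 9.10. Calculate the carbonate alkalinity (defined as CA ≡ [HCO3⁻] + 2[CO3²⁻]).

CA = [HCO3⁻] + 2[CO3²⁻] = (α₁ + 2α₂)·DIC
At pH 7.89: [H⁺]/K1 = 10^-1.86 = 0.013804, K2/[H⁺] = 10^-1.21 = 0.061660
α₁ = 1/(1 + 0.013804 + 0.061660) = 1/1.0755 = 0.9298; α₂ = α₁·K2/[H⁺] = 0.05733
α₁ + 2α₂ = 1.0445
CA = 1.0445 × 2.30 = 2.40 mmol/kg

CA = 2.40 mmol/kg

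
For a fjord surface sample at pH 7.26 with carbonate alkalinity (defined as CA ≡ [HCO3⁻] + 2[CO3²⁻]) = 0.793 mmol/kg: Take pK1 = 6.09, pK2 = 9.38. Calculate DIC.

CA = [HCO3⁻] + 2[CO3²⁻] = (α₁ + 2α₂)·DIC
At pH 7.26: [H⁺]/K1 = 10^-1.17 = 0.067608, K2/[H⁺] = 10^-2.12 = 0.0075858
α₁ = 1/(1 + 0.067608 + 0.0075858) = 1/1.0752 = 0.9301; α₂ = α₁·K2/[H⁺] = 0.007055
α₁ + 2α₂ = 0.9442
DIC = CA / (α₁ + 2α₂) = 0.793 / 0.9442 = 0.840 mmol/kg

DIC = 0.840 mmol/kg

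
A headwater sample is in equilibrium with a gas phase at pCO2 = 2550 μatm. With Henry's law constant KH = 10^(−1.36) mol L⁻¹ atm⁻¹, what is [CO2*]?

[CO2*] = 111 μmol/L

KH = 10^(−1.36) = 4.365×10^-2 mol L⁻¹ atm⁻¹
[CO2*] = KH · pCO2 = 4.365×10^-2 × 2550×10^-6 atm = 1.11×10^-4 mol/L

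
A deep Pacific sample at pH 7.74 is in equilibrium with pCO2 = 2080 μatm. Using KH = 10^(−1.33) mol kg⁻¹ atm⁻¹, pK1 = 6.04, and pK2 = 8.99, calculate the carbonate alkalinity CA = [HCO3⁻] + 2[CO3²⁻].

[CO2*] = KH · pCO2 = 10^(−1.33) × 2080×10^-6 = 9.729×10^-5 mol/kg
α₀ = 1/(1 + K1/[H⁺] + K1K2/[H⁺]²) = 1/(1 + 10^+1.70 + 10^+0.45) = 0.01854
DIC = [CO2*]/α₀ = 9.729×10^-5 / 0.01854 = 5.247 mmol/kg
CA = (α₁ + 2α₂)·DIC = (0.9292 + 2×0.05225) × 5.247 = 5.42 mmol/kg

CA = 5.42 mmol/kg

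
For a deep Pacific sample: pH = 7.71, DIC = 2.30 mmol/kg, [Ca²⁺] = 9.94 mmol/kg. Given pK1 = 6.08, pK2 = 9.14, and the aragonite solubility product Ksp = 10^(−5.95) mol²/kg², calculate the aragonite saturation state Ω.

α₂ = 1 / (1 + [H⁺]/K2 + [H⁺]²/(K1K2)) = 1 / (1 + 10^+1.43 + 10^-0.20)
   = 1 / (1 + 26.915 + 0.63096) = 1/28.546 = 0.03503
[CO3²⁻] = α₂ × DIC = 0.03503 × 2.30 = 0.08057 mmol/kg
Ksp = 10^(−5.95) = 1.122×10^-6
Ω = [Ca²⁺][CO3²⁻]/Ksp = (9.94×10^-3)(8.057×10^-5) / 1.122×10^-6 = 0.714

Ω = 0.714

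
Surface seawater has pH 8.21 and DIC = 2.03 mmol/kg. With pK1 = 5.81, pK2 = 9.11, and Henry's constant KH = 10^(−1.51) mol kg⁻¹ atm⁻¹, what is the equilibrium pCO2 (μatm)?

pCO2 = 231 μatm

α₀ = 1 / (1 + K1/[H⁺] + K1K2/[H⁺]²) = 1 / (1 + 10^+2.40 + 10^+1.50)
   = 1 / (1 + 251.19 + 31.623) = 1/283.81 = 0.003523
[CO2*] = α₀ × DIC = 0.003523 × 2.03 = 0.007153 mmol/kg = 7.153 μmol/kg
pCO2 = [CO2*]/KH = 7.153×10^-6 / 3.090×10^-2 = 231 μatm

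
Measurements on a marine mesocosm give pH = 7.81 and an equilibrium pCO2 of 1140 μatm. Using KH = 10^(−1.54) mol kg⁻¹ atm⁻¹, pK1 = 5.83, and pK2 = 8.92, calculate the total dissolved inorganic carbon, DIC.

DIC = 3.42 mmol/kg

[CO2*] = KH · pCO2 = 10^(−1.54) × 1140×10^-6 = 3.288×10^-5 mol/kg
α₀ = 1/(1 + K1/[H⁺] + K1K2/[H⁺]²) = 1/(1 + 10^+1.98 + 10^+0.87) = 0.009623
DIC = [CO2*]/α₀ = 3.288×10^-5 / 0.009623 = 3.42 mmol/kg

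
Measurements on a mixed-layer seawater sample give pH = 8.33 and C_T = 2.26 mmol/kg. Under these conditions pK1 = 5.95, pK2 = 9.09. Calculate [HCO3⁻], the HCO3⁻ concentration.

α₁ = 1 / (1 + [H⁺]/K1 + K2/[H⁺]) = 1 / (1 + 10^-2.38 + 10^-0.76)
   = 1 / (1 + 0.0041687 + 0.17378) = 1/1.1779 = 0.8489
[HCO3⁻] = α₁ × DIC = 0.8489 × 2.26 = 1.92 mmol/kg

[HCO3⁻] = 1.92 mmol/kg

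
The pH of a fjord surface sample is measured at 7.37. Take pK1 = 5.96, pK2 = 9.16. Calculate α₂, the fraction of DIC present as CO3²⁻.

α₂ = 0.0154

α₂ = 1 / (1 + [H⁺]/K2 + [H⁺]²/(K1K2)) = 1 / (1 + 10^+1.79 + 10^+0.38)
   = 1 / (1 + 61.660 + 2.3988) = 1/65.058 = 0.01537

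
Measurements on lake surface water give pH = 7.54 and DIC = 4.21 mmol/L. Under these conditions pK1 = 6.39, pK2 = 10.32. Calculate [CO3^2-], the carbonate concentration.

α₂ = 1 / (1 + [H⁺]/K2 + [H⁺]²/(K1K2)) = 1 / (1 + 10^+2.78 + 10^+1.63)
   = 1 / (1 + 602.56 + 42.658) = 1/646.22 = 0.001547
[CO3²⁻] = α₂ × DIC = 0.001547 × 4.21 = 0.00651 mmol/L = 6.51 μmol/L

[CO3²⁻] = 6.51 μmol/L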